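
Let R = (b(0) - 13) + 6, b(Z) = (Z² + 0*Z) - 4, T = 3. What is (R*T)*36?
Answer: -1188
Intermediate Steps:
b(Z) = -4 + Z² (b(Z) = (Z² + 0) - 4 = Z² - 4 = -4 + Z²)
R = -11 (R = ((-4 + 0²) - 13) + 6 = ((-4 + 0) - 13) + 6 = (-4 - 13) + 6 = -17 + 6 = -11)
(R*T)*36 = -11*3*36 = -33*36 = -1188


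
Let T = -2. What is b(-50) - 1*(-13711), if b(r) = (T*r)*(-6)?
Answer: 13111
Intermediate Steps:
b(r) = 12*r (b(r) = -2*r*(-6) = 12*r)
b(-50) - 1*(-13711) = 12*(-50) - 1*(-13711) = -600 + 13711 = 13111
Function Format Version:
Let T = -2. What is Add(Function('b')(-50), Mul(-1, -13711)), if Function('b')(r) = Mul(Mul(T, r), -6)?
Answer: 13111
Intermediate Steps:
Function('b')(r) = Mul(12, r) (Function('b')(r) = Mul(Mul(-2, r), -6) = Mul(12, r))
Add(Function('b')(-50), Mul(-1, -13711)) = Add(Mul(12, -50), Mul(-1, -13711)) = Add(-600, 13711) = 13111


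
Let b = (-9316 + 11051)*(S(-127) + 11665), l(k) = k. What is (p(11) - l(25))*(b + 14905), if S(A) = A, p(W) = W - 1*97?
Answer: -2223700185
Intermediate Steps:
p(W) = -97 + W (p(W) = W - 97 = -97 + W)
b = 20018430 (b = (-9316 + 11051)*(-127 + 11665) = 1735*11538 = 20018430)
(p(11) - l(25))*(b + 14905) = ((-97 + 11) - 1*25)*(20018430 + 14905) = (-86 - 25)*20033335 = -111*20033335 = -2223700185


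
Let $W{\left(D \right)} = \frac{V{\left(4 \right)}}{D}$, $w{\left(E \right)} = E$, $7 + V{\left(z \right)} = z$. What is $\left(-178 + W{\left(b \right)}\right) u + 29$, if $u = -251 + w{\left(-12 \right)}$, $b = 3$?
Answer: $47106$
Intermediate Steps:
$V{\left(z \right)} = -7 + z$
$W{\left(D \right)} = - \frac{3}{D}$ ($W{\left(D \right)} = \frac{-7 + 4}{D} = - \frac{3}{D}$)
$u = -263$ ($u = -251 - 12 = -263$)
$\left(-178 + W{\left(b \right)}\right) u + 29 = \left(-178 - \frac{3}{3}\right) \left(-263\right) + 29 = \left(-178 - 1\right) \left(-263\right) + 29 = \left(-179\right) \left(-263\right) + 29 = 47077 + 29 = 47106$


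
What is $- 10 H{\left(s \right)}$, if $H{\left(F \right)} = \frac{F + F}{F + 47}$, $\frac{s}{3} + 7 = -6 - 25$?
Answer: $- \frac{2280}{67} \approx -34.03$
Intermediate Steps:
$s = -114$ ($s = -21 + 3 \left(-6 - 25\right) = -21 + 3 \left(-31\right) = -21 - 93 = -114$)
$H{\left(F \right)} = \frac{2 F}{47 + F}$
$- 10 H{\left(s \right)} = - 10 \cdot 2 \left(-114\right) \frac{1}{47 - 114} = - 10 \cdot 2 \left(-114\right) \frac{1}{-67} = - 10 \cdot 2 \left(-114\right) \left(- \frac{1}{67}\right) = \left(-10\right) \frac{228}{67} = - \frac{2280}{67}$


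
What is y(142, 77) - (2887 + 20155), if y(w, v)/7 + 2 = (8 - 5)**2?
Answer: -22993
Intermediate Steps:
y(w, v) = 49 (y(w, v) = -14 + 7*(8 - 5)**2 = -14 + 7*3**2 = -14 + 7*9 = -14 + 63 = 49)
y(142, 77) - (2887 + 20155) = 49 - (2887 + 20155) = 49 - 1*23042 = 49 - 23042 = -22993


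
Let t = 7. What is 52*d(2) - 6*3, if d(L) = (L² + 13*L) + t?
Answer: 1906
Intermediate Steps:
d(L) = 7 + L² + 13*L (d(L) = (L² + 13*L) + 7 = 7 + L² + 13*L)
52*d(2) - 6*3 = 52*(7 + 2² + 13*2) - 6*3 = 52*(7 + 4 + 26) - 18 = 52*37 - 18 = 1924 - 18 = 1906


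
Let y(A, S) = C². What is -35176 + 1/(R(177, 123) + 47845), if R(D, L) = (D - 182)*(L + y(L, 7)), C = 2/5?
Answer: -8306671691/236146 ≈ -35176.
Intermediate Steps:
C = ⅖ (C = 2*(⅕) = ⅖ ≈ 0.40000)
y(A, S) = 4/25 (y(A, S) = (⅖)² = 4/25)
R(D, L) = (-182 + D)*(4/25 + L) (R(D, L) = (D - 182)*(L + 4/25) = (-182 + D)*(4/25 + L))
-35176 + 1/(R(177, 123) + 47845) = -35176 + 1/((-728/25 - 182*123 + (4/25)*177 + 177*123) + 47845) = -35176 + 1/((-728/25 - 22386 + 708/25 + 21771) + 47845) = -35176 + 1/(-3079/5 + 47845) = -35176 + 1/(236146/5) = -35176 + 5/236146 = -8306671691/236146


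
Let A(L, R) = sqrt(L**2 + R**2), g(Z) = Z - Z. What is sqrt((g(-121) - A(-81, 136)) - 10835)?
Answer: sqrt(-10835 - sqrt(25057)) ≈ 104.85*I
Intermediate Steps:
g(Z) = 0
sqrt((g(-121) - A(-81, 136)) - 10835) = sqrt((0 - sqrt((-81)**2 + 136**2)) - 10835) = sqrt((0 - sqrt(6561 + 18496)) - 10835) = sqrt((0 - sqrt(25057)) - 10835) = sqrt(-sqrt(25057) - 10835) = sqrt(-10835 - sqrt(25057))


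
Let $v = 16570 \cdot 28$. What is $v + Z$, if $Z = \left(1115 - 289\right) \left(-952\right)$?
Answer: $-322392$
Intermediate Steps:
$v = 463960$
$Z = -786352$ ($Z = 826 \left(-952\right) = -786352$)
$v + Z = 463960 - 786352 = -322392$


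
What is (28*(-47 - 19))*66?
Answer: -121968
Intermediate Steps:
(28*(-47 - 19))*66 = (28*(-66))*66 = -1848*66 = -121968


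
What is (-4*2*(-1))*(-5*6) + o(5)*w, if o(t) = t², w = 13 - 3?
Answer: 10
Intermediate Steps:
w = 10
(-4*2*(-1))*(-5*6) + o(5)*w = (-4*2*(-1))*(-5*6) + 5²*10 = -8*(-1)*(-30) + 25*10 = 8*(-30) + 250 = -240 + 250 = 10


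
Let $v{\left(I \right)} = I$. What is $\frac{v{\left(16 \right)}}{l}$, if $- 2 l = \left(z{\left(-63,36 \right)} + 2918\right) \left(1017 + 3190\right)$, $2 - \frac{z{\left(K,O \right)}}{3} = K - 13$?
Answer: $- \frac{2}{828779} \approx -2.4132 \cdot 10^{-6}$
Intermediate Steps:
$z{\left(K,O \right)} = 45 - 3 K$ ($z{\left(K,O \right)} = 6 - 3 \left(K - 13\right) = 6 - 3 \left(-13 + K\right) = 6 - \left(-39 + 3 K\right) = 45 - 3 K$)
$l = -6630232$ ($l = - \frac{\left(\left(45 - -189\right) + 2918\right) \left(1017 + 3190\right)}{2} = - \frac{\left(\left(45 + 189\right) + 2918\right) 4207}{2} = - \frac{\left(234 + 2918\right) 4207}{2} = - \frac{3152 \cdot 4207}{2} = \left(- \frac{1}{2}\right) 13260464 = -6630232$)
$\frac{v{\left(16 \right)}}{l} = \frac{16}{-6630232} = 16 \left(- \frac{1}{6630232}\right) = - \frac{2}{828779}$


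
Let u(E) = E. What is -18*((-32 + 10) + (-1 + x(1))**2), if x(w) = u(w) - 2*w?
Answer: 324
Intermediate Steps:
x(w) = -w (x(w) = w - 2*w = -w)
-18*((-32 + 10) + (-1 + x(1))**2) = -18*((-32 + 10) + (-1 - 1*1)**2) = -18*(-22 + (-1 - 1)**2) = -18*(-22 + (-2)**2) = -18*(-22 + 4) = -18*(-18) = 324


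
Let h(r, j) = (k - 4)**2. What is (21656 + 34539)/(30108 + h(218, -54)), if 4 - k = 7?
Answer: 56195/30157 ≈ 1.8634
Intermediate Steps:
k = -3 (k = 4 - 1*7 = 4 - 7 = -3)
h(r, j) = 49 (h(r, j) = (-3 - 4)**2 = (-7)**2 = 49)
(21656 + 34539)/(30108 + h(218, -54)) = (21656 + 34539)/(30108 + 49) = 56195/30157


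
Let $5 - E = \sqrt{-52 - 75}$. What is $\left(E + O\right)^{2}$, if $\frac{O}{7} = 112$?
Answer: $\left(789 - i \sqrt{127}\right)^{2} \approx 6.2239 \cdot 10^{5} - 17783.0 i$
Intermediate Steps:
$O = 784$ ($O = 7 \cdot 112 = 784$)
$E = 5 - i \sqrt{127}$ ($E = 5 - \sqrt{-52 - 75} = 5 - \sqrt{-127} = 5 - i \sqrt{127} \approx 5.0 - 11.269 i$)
$\left(E + O\right)^{2} = \left(\left(5 - i \sqrt{127}\right) + 784\right)^{2} = \left(789 - i \sqrt{127}\right)^{2}$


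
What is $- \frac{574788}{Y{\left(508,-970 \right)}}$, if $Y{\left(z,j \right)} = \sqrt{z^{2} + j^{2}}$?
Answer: $- \frac{287394 \sqrt{299741}}{299741} \approx -524.93$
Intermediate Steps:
$Y{\left(z,j \right)} = \sqrt{j^{2} + z^{2}}$
$- \frac{574788}{Y{\left(508,-970 \right)}} = - \frac{574788}{\sqrt{\left(-970\right)^{2} + 508^{2}}} = - \frac{574788}{\sqrt{940900 + 258064}} = - \frac{574788}{\sqrt{1198964}} = - \frac{574788}{2 \sqrt{299741}} = - 574788 \frac{\sqrt{299741}}{599482} = - \frac{287394 \sqrt{299741}}{299741}$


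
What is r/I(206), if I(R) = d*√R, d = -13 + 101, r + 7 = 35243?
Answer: 8809*√206/4532 ≈ 27.898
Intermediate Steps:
r = 35236 (r = -7 + 35243 = 35236)
d = 88
I(R) = 88*√R
r/I(206) = 35236/((88*√206)) = 35236*(√206/18128) = 8809*√206/4532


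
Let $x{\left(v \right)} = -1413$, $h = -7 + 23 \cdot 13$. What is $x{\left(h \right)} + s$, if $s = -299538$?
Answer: $-300951$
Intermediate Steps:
$h = 292$ ($h = -7 + 299 = 292$)
$x{\left(h \right)} + s = -1413 - 299538 = -300951$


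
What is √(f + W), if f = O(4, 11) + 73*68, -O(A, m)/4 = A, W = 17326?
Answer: √22274 ≈ 149.24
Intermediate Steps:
O(A, m) = -4*A
f = 4948 (f = -4*4 + 73*68 = -16 + 4964 = 4948)
√(f + W) = √(4948 + 17326) = √22274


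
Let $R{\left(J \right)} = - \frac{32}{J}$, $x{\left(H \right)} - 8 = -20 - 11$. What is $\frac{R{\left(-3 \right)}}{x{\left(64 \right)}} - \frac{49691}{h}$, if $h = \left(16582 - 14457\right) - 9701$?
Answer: $\frac{3186247}{522744} \approx 6.0952$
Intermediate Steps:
$x{\left(H \right)} = -23$ ($x{\left(H \right)} = 8 - 31 = -23$)
$h = -7576$ ($h = 2125 - 9701 = -7576$)
$\frac{R{\left(-3 \right)}}{x{\left(64 \right)}} - \frac{49691}{h} = \frac{\left(-32\right) \frac{1}{-3}}{-23} - \frac{49691}{-7576} = \left(-32\right) \left(- \frac{1}{3}\right) \left(- \frac{1}{23}\right) - - \frac{49691}{7576} = \frac{32}{3} \left(- \frac{1}{23}\right) + \frac{49691}{7576} = - \frac{32}{69} + \frac{49691}{7576} = \frac{3186247}{522744}$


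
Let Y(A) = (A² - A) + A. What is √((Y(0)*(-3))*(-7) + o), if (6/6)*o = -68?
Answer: 2*I*√17 ≈ 8.2462*I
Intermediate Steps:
o = -68
Y(A) = A²
√((Y(0)*(-3))*(-7) + o) = √((0²*(-3))*(-7) - 68) = √((0*(-3))*(-7) - 68) = √(0*(-7) - 68) = √(0 - 68) = √(-68) = 2*I*√17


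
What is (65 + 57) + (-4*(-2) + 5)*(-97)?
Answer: -1139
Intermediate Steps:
(65 + 57) + (-4*(-2) + 5)*(-97) = 122 + (8 + 5)*(-97) = 122 + 13*(-97) = 122 - 1261 = -1139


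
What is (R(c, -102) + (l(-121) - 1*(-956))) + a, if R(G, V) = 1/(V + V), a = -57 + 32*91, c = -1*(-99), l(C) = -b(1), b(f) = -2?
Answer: 777851/204 ≈ 3813.0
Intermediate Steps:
l(C) = 2 (l(C) = -1*(-2) = 2)
c = 99
a = 2855 (a = -57 + 2912 = 2855)
R(G, V) = 1/(2*V)
(R(c, -102) + (l(-121) - 1*(-956))) + a = ((1/2)/(-102) + (2 - 1*(-956))) + 2855 = ((1/2)*(-1/102) + (2 + 956)) + 2855 = (-1/204 + 958) + 2855 = 195431/204 + 2855 = 777851/204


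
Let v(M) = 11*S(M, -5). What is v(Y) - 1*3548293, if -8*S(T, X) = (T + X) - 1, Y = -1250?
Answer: -3546566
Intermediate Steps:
S(T, X) = ⅛ - T/8 - X/8 (S(T, X) = -((T + X) - 1)/8 = -(-1 + T + X)/8 = ⅛ - T/8 - X/8)
v(M) = 33/4 - 11*M/8 (v(M) = 11*(⅛ - M/8 - ⅛*(-5)) = 11*(⅛ - M/8 + 5/8) = 11*(¾ - M/8) = 33/4 - 11*M/8)
v(Y) - 1*3548293 = (33/4 - 11/8*(-1250)) - 1*3548293 = (33/4 + 6875/4) - 3548293 = 1727 - 3548293 = -3546566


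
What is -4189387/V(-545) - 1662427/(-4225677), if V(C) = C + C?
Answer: 17704808335429/4605987930 ≈ 3843.9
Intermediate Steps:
V(C) = 2*C
-4189387/V(-545) - 1662427/(-4225677) = -4189387/(2*(-545)) - 1662427/(-4225677) = -4189387/(-1090) - 1662427*(-1/4225677) = -4189387*(-1/1090) + 1662427/4225677 = 4189387/1090 + 1662427/4225677 = 17704808335429/4605987930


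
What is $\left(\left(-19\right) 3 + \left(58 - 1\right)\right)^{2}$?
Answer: $0$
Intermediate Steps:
$\left(\left(-19\right) 3 + \left(58 - 1\right)\right)^{2} = \left(-57 + \left(58 - 1\right)\right)^{2} = \left(-57 + 57\right)^{2} = 0^{2} = 0$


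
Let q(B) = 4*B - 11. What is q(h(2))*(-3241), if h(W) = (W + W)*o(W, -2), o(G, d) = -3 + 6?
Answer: -119917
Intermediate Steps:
o(G, d) = 3
h(W) = 6*W (h(W) = (W + W)*3 = (2*W)*3 = 6*W)
q(B) = -11 + 4*B
q(h(2))*(-3241) = (-11 + 4*(6*2))*(-3241) = (-11 + 4*12)*(-3241) = (-11 + 48)*(-3241) = 37*(-3241) = -119917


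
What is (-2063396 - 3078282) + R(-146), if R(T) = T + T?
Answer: -5141970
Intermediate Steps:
R(T) = 2*T
(-2063396 - 3078282) + R(-146) = (-2063396 - 3078282) + 2*(-146) = -5141678 - 292 = -5141970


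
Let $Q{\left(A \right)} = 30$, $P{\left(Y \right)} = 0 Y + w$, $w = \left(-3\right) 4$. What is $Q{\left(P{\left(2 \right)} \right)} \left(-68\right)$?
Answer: $-2040$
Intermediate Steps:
$w = -12$
$P{\left(Y \right)} = -12$ ($P{\left(Y \right)} = 0 Y - 12 = 0 - 12 = -12$)
$Q{\left(P{\left(2 \right)} \right)} \left(-68\right) = 30 \left(-68\right) = -2040$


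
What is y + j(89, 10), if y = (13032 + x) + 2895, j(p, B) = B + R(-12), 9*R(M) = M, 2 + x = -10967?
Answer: 14900/3 ≈ 4966.7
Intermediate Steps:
x = -10969 (x = -2 - 10967 = -10969)
R(M) = M/9
j(p, B) = -4/3 + B (j(p, B) = B + (1/9)*(-12) = B - 4/3 = -4/3 + B)
y = 4958 (y = (13032 - 10969) + 2895 = 2063 + 2895 = 4958)
y + j(89, 10) = 4958 + (-4/3 + 10) = 4958 + 26/3 = 14900/3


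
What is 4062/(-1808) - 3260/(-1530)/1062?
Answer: -164857181/73443672 ≈ -2.2447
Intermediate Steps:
4062/(-1808) - 3260/(-1530)/1062 = 4062*(-1/1808) - 3260*(-1/1530)*(1/1062) = -2031/904 + (326/153)*(1/1062) = -2031/904 + 163/81243 = -164857181/73443672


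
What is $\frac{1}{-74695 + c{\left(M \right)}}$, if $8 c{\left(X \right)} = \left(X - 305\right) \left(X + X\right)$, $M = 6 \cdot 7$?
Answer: $- \frac{2}{154913} \approx -1.291 \cdot 10^{-5}$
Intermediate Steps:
$M = 42$
$c{\left(X \right)} = \frac{X \left(-305 + X\right)}{4}$ ($c{\left(X \right)} = \frac{\left(X - 305\right) \left(X + X\right)}{8} = \frac{\left(-305 + X\right) 2 X}{8} = \frac{2 X \left(-305 + X\right)}{8} = \frac{X \left(-305 + X\right)}{4}$)
$\frac{1}{-74695 + c{\left(M \right)}} = \frac{1}{-74695 + \frac{1}{4} \cdot 42 \left(-305 + 42\right)} = \frac{1}{-74695 + \frac{1}{4} \cdot 42 \left(-263\right)} = \frac{1}{-74695 - \frac{5523}{2}} = \frac{1}{- \frac{154913}{2}} = - \frac{2}{154913}$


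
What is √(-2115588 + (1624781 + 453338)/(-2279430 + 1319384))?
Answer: I*√1949914749098577682/960046 ≈ 1454.5*I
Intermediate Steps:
√(-2115588 + (1624781 + 453338)/(-2279430 + 1319384)) = √(-2115588 + 2078119/(-960046)) = √(-2115588 + 2078119*(-1/960046)) = √(-2115588 - 2078119/960046) = √(-2031063875167/960046) = I*√1949914749098577682/960046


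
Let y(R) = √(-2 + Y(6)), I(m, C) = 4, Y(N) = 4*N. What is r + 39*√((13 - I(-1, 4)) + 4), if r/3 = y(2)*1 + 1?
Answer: 3 + 3*√22 + 39*√13 ≈ 157.69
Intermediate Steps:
y(R) = √22 (y(R) = √(-2 + 4*6) = √(-2 + 24) = √22)
r = 3 + 3*√22 (r = 3*(√22*1 + 1) = 3*(√22 + 1) = 3*(1 + √22) = 3 + 3*√22 ≈ 17.071)
r + 39*√((13 - I(-1, 4)) + 4) = (3 + 3*√22) + 39*√((13 - 1*4) + 4) = (3 + 3*√22) + 39*√((13 - 4) + 4) = (3 + 3*√22) + 39*√(9 + 4) = (3 + 3*√22) + 39*√13 = 3 + 3*√22 + 39*√13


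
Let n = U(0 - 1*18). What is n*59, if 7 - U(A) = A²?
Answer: -18703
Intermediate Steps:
U(A) = 7 - A²
n = -317 (n = 7 - (0 - 1*18)² = 7 - (0 - 18)² = 7 - 1*(-18)² = 7 - 1*324 = 7 - 324 = -317)
n*59 = -317*59 = -18703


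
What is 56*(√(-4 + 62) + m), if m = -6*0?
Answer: 56*√58 ≈ 426.48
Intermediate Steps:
m = 0
56*(√(-4 + 62) + m) = 56*(√(-4 + 62) + 0) = 56*(√58 + 0) = 56*√58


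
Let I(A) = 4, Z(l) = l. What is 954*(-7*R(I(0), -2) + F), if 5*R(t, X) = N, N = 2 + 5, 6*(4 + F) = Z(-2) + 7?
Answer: -61851/5 ≈ -12370.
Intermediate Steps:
F = -19/6 (F = -4 + (-2 + 7)/6 = -4 + (1/6)*5 = -4 + 5/6 = -19/6 ≈ -3.1667)
N = 7
R(t, X) = 7/5 (R(t, X) = (1/5)*7 = 7/5)
954*(-7*R(I(0), -2) + F) = 954*(-7*7/5 - 19/6) = 954*(-49/5 - 19/6) = 954*(-389/30) = -61851/5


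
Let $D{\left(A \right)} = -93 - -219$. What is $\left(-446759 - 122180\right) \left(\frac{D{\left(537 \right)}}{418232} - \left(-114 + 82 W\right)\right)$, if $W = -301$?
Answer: $- \frac{2950085487366661}{209116} \approx -1.4107 \cdot 10^{10}$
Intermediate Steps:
$D{\left(A \right)} = 126$ ($D{\left(A \right)} = -93 + 219 = 126$)
$\left(-446759 - 122180\right) \left(\frac{D{\left(537 \right)}}{418232} - \left(-114 + 82 W\right)\right) = \left(-446759 - 122180\right) \left(\frac{126}{418232} + \left(\left(-82\right) \left(-301\right) + 114\right)\right) = - 568939 \left(126 \cdot \frac{1}{418232} + \left(24682 + 114\right)\right) = - 568939 \left(\frac{63}{209116} + 24796\right) = \left(-568939\right) \frac{5185240399}{209116} = - \frac{2950085487366661}{209116}$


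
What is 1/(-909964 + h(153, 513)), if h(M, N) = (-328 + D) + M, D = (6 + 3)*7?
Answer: -1/910076 ≈ -1.0988e-6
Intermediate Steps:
D = 63 (D = 9*7 = 63)
h(M, N) = -265 + M (h(M, N) = (-328 + 63) + M = -265 + M)
1/(-909964 + h(153, 513)) = 1/(-909964 + (-265 + 153)) = 1/(-909964 - 112) = 1/(-910076) = -1/910076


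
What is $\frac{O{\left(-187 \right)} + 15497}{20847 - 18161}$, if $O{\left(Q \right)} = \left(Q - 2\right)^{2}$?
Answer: $\frac{25609}{1343} \approx 19.069$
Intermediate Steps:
$O{\left(Q \right)} = \left(-2 + Q\right)^{2}$
$\frac{O{\left(-187 \right)} + 15497}{20847 - 18161} = \frac{\left(-2 - 187\right)^{2} + 15497}{20847 - 18161} = \frac{\left(-189\right)^{2} + 15497}{2686} = \left(35721 + 15497\right) \frac{1}{2686} = 51218 \cdot \frac{1}{2686} = \frac{25609}{1343}$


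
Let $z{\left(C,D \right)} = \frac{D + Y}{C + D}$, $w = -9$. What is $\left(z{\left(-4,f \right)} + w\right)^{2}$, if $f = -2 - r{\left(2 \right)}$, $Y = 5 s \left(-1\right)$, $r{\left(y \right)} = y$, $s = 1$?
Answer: $\frac{3969}{64} \approx 62.016$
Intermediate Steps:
$Y = -5$ ($Y = 5 \cdot 1 \left(-1\right) = 5 \left(-1\right) = -5$)
$f = -4$ ($f = -2 - 2 = -4$)
$z{\left(C,D \right)} = \frac{-5 + D}{C + D}$ ($z{\left(C,D \right)} = \frac{D - 5}{C + D} = \frac{-5 + D}{C + D}$)
$\left(z{\left(-4,f \right)} + w\right)^{2} = \left(\frac{-5 - 4}{-4 - 4} - 9\right)^{2} = \left(\frac{1}{-8} \left(-9\right) - 9\right)^{2} = \left(\left(- \frac{1}{8}\right) \left(-9\right) - 9\right)^{2} = \left(\frac{9}{8} - 9\right)^{2} = \left(- \frac{63}{8}\right)^{2} = \frac{3969}{64}$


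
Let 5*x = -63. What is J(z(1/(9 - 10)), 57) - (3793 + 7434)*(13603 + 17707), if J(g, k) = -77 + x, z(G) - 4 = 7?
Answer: -1757587298/5 ≈ -3.5152e+8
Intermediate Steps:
x = -63/5 (x = (⅕)*(-63) = -63/5 ≈ -12.600)
z(G) = 11 (z(G) = 4 + 7 = 11)
J(g, k) = -448/5 (J(g, k) = -77 - 63/5 = -448/5)
J(z(1/(9 - 10)), 57) - (3793 + 7434)*(13603 + 17707) = -448/5 - (3793 + 7434)*(13603 + 17707) = -448/5 - 11227*31310 = -448/5 - 1*351517370 = -448/5 - 351517370 = -1757587298/5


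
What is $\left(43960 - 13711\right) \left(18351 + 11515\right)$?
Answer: $903416634$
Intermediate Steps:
$\left(43960 - 13711\right) \left(18351 + 11515\right) = 30249 \cdot 29866 = 903416634$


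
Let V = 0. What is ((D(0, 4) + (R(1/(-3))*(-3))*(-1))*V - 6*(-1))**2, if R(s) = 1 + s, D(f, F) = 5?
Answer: 36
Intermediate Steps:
((D(0, 4) + (R(1/(-3))*(-3))*(-1))*V - 6*(-1))**2 = ((5 + ((1 + 1/(-3))*(-3))*(-1))*0 - 6*(-1))**2 = ((5 + ((1 - 1/3)*(-3))*(-1))*0 + 6)**2 = ((5 + ((2/3)*(-3))*(-1))*0 + 6)**2 = ((5 - 2*(-1))*0 + 6)**2 = ((5 + 2)*0 + 6)**2 = (7*0 + 6)**2 = (0 + 6)**2 = 6**2 = 36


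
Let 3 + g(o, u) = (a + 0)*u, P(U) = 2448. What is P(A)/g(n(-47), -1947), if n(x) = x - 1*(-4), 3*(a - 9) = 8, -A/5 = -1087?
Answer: -1224/11359 ≈ -0.10776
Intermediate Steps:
A = 5435 (A = -5*(-1087) = 5435)
a = 35/3 (a = 9 + (1/3)*8 = 9 + 8/3 = 35/3 ≈ 11.667)
n(x) = 4 + x (n(x) = x + 4 = 4 + x)
g(o, u) = -3 + 35*u/3 (g(o, u) = -3 + (35/3 + 0)*u = -3 + 35*u/3)
P(A)/g(n(-47), -1947) = 2448/(-3 + (35/3)*(-1947)) = 2448/(-3 - 22715) = 2448/(-22718) = 2448*(-1/22718) = -1224/11359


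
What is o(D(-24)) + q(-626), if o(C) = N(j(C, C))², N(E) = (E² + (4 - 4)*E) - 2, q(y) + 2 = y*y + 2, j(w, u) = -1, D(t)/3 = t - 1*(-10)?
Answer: 391877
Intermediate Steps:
D(t) = 30 + 3*t (D(t) = 3*(t - 1*(-10)) = 3*(t + 10) = 3*(10 + t) = 30 + 3*t)
q(y) = y² (q(y) = -2 + (y*y + 2) = -2 + (y² + 2) = -2 + (2 + y²) = y²)
N(E) = -2 + E² (N(E) = (E² + 0*E) - 2 = (E² + 0) - 2 = E² - 2 = -2 + E²)
o(C) = 1 (o(C) = (-2 + (-1)²)² = (-2 + 1)² = (-1)² = 1)
o(D(-24)) + q(-626) = 1 + (-626)² = 1 + 391876 = 391877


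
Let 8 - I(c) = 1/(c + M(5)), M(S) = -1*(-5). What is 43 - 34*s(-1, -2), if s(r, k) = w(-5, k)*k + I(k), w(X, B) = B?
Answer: -1061/3 ≈ -353.67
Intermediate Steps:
M(S) = 5
I(c) = 8 - 1/(5 + c) (I(c) = 8 - 1/(c + 5) = 8 - 1/(5 + c))
s(r, k) = k² + (39 + 8*k)/(5 + k) (s(r, k) = k*k + (39 + 8*k)/(5 + k) = k² + (39 + 8*k)/(5 + k))
43 - 34*s(-1, -2) = 43 - 34*(39 + 8*(-2) + (-2)²*(5 - 2))/(5 - 2) = 43 - 34*(39 - 16 + 4*3)/3 = 43 - 34*(39 - 16 + 12)/3 = 43 - 34*35/3 = 43 - 1190/3 = -1061/3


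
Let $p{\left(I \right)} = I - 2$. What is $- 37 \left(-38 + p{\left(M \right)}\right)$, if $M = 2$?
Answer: $1406$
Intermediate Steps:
$p{\left(I \right)} = -2 + I$
$- 37 \left(-38 + p{\left(M \right)}\right) = - 37 \left(-38 + \left(-2 + 2\right)\right) = - 37 \left(-38 + 0\right) = \left(-37\right) \left(-38\right) = 1406$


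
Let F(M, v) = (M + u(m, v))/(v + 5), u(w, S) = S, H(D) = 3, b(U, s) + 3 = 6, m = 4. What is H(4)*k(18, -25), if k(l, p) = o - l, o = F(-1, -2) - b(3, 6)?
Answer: -66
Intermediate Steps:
b(U, s) = 3 (b(U, s) = -3 + 6 = 3)
F(M, v) = (M + v)/(5 + v) (F(M, v) = (M + v)/(v + 5) = (M + v)/(5 + v))
o = -4 (o = (-1 - 2)/(5 - 2) - 1*3 = -3/3 - 3 = (1/3)*(-3) - 3 = -1 - 3 = -4)
k(l, p) = -4 - l
H(4)*k(18, -25) = 3*(-4 - 1*18) = 3*(-4 - 18) = 3*(-22) = -66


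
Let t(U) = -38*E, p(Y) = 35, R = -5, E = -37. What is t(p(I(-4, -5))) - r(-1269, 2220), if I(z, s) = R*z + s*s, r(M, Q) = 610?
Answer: 796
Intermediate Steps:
I(z, s) = s² - 5*z (I(z, s) = -5*z + s*s = -5*z + s² = s² - 5*z)
t(U) = 1406 (t(U) = -38*(-37) = 1406)
t(p(I(-4, -5))) - r(-1269, 2220) = 1406 - 1*610 = 1406 - 610 = 796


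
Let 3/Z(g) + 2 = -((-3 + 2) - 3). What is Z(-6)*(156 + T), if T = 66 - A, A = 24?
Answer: 297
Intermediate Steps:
T = 42 (T = 66 - 1*24 = 66 - 24 = 42)
Z(g) = 3/2 (Z(g) = 3/(-2 - ((-3 + 2) - 3)) = 3/(-2 - (-1 - 3)) = 3/(-2 - 1*(-4)) = 3/(-2 + 4) = 3/2)
Z(-6)*(156 + T) = 3*(156 + 42)/2 = (3/2)*198 = 297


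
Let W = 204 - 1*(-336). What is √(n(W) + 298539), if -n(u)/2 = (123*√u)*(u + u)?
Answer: 3*√(33171 - 177120*√15) ≈ 2423.9*I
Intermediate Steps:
W = 540 (W = 204 + 336 = 540)
n(u) = -492*u^(3/2) (n(u) = -2*123*√u*(u + u) = -2*123*√u*2*u = -492*u^(3/2))
√(n(W) + 298539) = √(-1594080*√15 + 298539) = √(298539 - 1594080*√15)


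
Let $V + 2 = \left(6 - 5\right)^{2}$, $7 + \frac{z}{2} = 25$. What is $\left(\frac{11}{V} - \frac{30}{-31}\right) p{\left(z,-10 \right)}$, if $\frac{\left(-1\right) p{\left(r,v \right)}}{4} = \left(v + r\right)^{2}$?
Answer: $\frac{840944}{31} \approx 27127.0$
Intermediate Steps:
$z = 36$ ($z = -14 + 2 \cdot 25 = -14 + 50 = 36$)
$V = -1$ ($V = -2 + \left(6 - 5\right)^{2} = -2 + 1^{2} = -2 + 1 = -1$)
$p{\left(r,v \right)} = - 4 \left(r + v\right)^{2}$ ($p{\left(r,v \right)} = - 4 \left(v + r\right)^{2} = - 4 \left(r + v\right)^{2}$)
$\left(\frac{11}{V} - \frac{30}{-31}\right) p{\left(z,-10 \right)} = \left(\frac{11}{-1} - \frac{30}{-31}\right) \left(- 4 \left(36 - 10\right)^{2}\right) = \left(11 \left(-1\right) - - \frac{30}{31}\right) \left(- 4 \cdot 26^{2}\right) = \left(-11 + \frac{30}{31}\right) \left(\left(-4\right) 676\right) = \left(- \frac{311}{31}\right) \left(-2704\right) = \frac{840944}{31}$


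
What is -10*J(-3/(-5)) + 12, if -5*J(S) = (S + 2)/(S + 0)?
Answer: 62/3 ≈ 20.667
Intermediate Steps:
J(S) = -(2 + S)/(5*S) (J(S) = -(S + 2)/(5*(S + 0)) = -(2 + S)/(5*S))
-10*J(-3/(-5)) + 12 = -2*(-2 - (-3)/(-5))/((-3/(-5))) + 12 = -2*(-2 - (-3)*(-1)/5)/((-3*(-1/5))) + 12 = -2*(-2 - 1*3/5)/3/5 + 12 = -2*5*(-2 - 3/5)/3 + 12 = -2*5*(-13)/(3*5) + 12 = -10*(-13/15) + 12 = 26/3 + 12 = 62/3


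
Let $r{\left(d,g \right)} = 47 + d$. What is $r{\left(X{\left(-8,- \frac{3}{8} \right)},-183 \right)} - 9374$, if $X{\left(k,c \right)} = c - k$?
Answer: $- \frac{74555}{8} \approx -9319.4$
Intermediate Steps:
$r{\left(X{\left(-8,- \frac{3}{8} \right)},-183 \right)} - 9374 = \left(47 - \left(-8 + \frac{3}{8}\right)\right) - 9374 = \left(47 + \left(\left(-3\right) \frac{1}{8} + 8\right)\right) - 9374 = \left(47 + \left(- \frac{3}{8} + 8\right)\right) - 9374 = \left(47 + \frac{61}{8}\right) - 9374 = \frac{437}{8} - 9374 = - \frac{74555}{8}$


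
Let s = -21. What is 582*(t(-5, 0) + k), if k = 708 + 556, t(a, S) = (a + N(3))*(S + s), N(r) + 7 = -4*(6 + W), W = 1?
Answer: 1224528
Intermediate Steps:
N(r) = -35 (N(r) = -7 - 4*(6 + 1) = -7 - 4*7 = -7 - 28 = -35)
t(a, S) = (-35 + a)*(-21 + S) (t(a, S) = (a - 35)*(S - 21) = (-35 + a)*(-21 + S))
k = 1264
582*(t(-5, 0) + k) = 582*((735 - 35*0 - 21*(-5) + 0*(-5)) + 1264) = 582*((735 + 0 + 105 + 0) + 1264) = 582*(840 + 1264) = 582*2104 = 1224528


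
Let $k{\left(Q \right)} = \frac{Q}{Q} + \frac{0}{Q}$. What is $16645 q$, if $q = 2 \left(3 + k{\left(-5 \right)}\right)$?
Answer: $133160$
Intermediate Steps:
$k{\left(Q \right)} = 1$ ($k{\left(Q \right)} = 1 + 0 = 1$)
$q = 8$ ($q = 2 \left(3 + 1\right) = 2 \cdot 4 = 8$)
$16645 q = 16645 \cdot 8 = 133160$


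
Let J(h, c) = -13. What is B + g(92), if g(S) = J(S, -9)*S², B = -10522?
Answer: -120554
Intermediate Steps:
g(S) = -13*S²
B + g(92) = -10522 - 13*92² = -10522 - 13*8464 = -10522 - 110032 = -120554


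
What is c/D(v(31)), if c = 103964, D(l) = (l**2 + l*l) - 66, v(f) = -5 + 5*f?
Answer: 51982/22467 ≈ 2.3137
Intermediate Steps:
D(l) = -66 + 2*l**2 (D(l) = (l**2 + l**2) - 66 = 2*l**2 - 66 = -66 + 2*l**2)
c/D(v(31)) = 103964/(-66 + 2*(-5 + 5*31)**2) = 103964/(-66 + 2*(-5 + 155)**2) = 103964/(-66 + 2*150**2) = 103964/(-66 + 2*22500) = 103964/(-66 + 45000) = 103964/44934 = 103964*(1/44934) = 51982/22467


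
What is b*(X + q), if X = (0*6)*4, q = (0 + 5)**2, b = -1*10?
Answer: -250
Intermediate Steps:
b = -10
q = 25 (q = 5**2 = 25)
X = 0 (X = 0*4 = 0)
b*(X + q) = -10*(0 + 25) = -10*25 = -250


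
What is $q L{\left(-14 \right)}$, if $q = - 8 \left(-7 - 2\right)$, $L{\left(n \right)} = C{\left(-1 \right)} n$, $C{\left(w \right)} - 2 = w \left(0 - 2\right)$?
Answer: $-4032$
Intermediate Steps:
$C{\left(w \right)} = 2 - 2 w$ ($C{\left(w \right)} = 2 + w \left(0 - 2\right) = 2 + w \left(-2\right) = 2 - 2 w$)
$L{\left(n \right)} = 4 n$ ($L{\left(n \right)} = \left(2 - -2\right) n = \left(2 + 2\right) n = 4 n$)
$q = 72$ ($q = \left(-8\right) \left(-9\right) = 72$)
$q L{\left(-14 \right)} = 72 \cdot 4 \left(-14\right) = 72 \left(-56\right) = -4032$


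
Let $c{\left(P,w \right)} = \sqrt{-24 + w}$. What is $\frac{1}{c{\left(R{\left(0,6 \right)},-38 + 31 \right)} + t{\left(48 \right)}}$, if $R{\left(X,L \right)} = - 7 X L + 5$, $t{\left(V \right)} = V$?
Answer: $\frac{48}{2335} - \frac{i \sqrt{31}}{2335} \approx 0.020557 - 0.0023845 i$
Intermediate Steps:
$R{\left(X,L \right)} = 5 - 7 L X$ ($R{\left(X,L \right)} = - 7 L X + 5 = 5 - 7 L X$)
$\frac{1}{c{\left(R{\left(0,6 \right)},-38 + 31 \right)} + t{\left(48 \right)}} = \frac{1}{\sqrt{-24 + \left(-38 + 31\right)} + 48} = \frac{1}{\sqrt{-24 - 7} + 48} = \frac{1}{\sqrt{-31} + 48} = \frac{1}{i \sqrt{31} + 48} = \frac{1}{48 + i \sqrt{31}}$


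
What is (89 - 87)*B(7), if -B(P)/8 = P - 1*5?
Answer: -32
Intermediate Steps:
B(P) = 40 - 8*P (B(P) = -8*(P - 1*5) = -8*(P - 5) = -8*(-5 + P) = 40 - 8*P)
(89 - 87)*B(7) = (89 - 87)*(40 - 8*7) = 2*(40 - 56) = 2*(-16) = -32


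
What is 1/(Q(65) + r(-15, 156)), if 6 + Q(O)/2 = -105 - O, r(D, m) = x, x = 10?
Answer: -1/342 ≈ -0.0029240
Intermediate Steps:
r(D, m) = 10
Q(O) = -222 - 2*O (Q(O) = -12 + 2*(-105 - O) = -12 + (-210 - 2*O) = -222 - 2*O)
1/(Q(65) + r(-15, 156)) = 1/((-222 - 2*65) + 10) = 1/((-222 - 130) + 10) = 1/(-352 + 10) = 1/(-342) = -1/342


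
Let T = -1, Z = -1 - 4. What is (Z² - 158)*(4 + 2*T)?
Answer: -266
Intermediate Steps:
Z = -5
(Z² - 158)*(4 + 2*T) = ((-5)² - 158)*(4 + 2*(-1)) = (25 - 158)*(4 - 2) = -133*2 = -266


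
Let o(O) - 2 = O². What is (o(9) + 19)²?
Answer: 10404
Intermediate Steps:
o(O) = 2 + O²
(o(9) + 19)² = ((2 + 9²) + 19)² = ((2 + 81) + 19)² = (83 + 19)² = 102² = 10404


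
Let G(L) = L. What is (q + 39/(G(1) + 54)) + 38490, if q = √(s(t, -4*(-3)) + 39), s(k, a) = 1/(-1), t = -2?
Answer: 2116989/55 + √38 ≈ 38497.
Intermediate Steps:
s(k, a) = -1
q = √38 (q = √(-1 + 39) = √38 ≈ 6.1644)
(q + 39/(G(1) + 54)) + 38490 = (√38 + 39/(1 + 54)) + 38490 = (√38 + 39/55) + 38490 = (39/55 + √38) + 38490 = 2116989/55 + √38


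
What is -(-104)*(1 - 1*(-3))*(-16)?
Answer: -6656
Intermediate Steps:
-(-104)*(1 - 1*(-3))*(-16) = -(-104)*(1 + 3)*(-16) = -(-104)*4*(-16) = -26*(-16)*(-16) = 416*(-16) = -6656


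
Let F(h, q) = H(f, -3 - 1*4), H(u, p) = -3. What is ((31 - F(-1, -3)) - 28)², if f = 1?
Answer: 36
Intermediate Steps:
F(h, q) = -3
((31 - F(-1, -3)) - 28)² = ((31 - 1*(-3)) - 28)² = ((31 + 3) - 28)² = (34 - 28)² = 6² = 36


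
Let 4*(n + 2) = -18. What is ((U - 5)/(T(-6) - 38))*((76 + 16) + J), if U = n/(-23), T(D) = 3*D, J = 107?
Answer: 6169/368 ≈ 16.764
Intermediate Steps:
n = -13/2 (n = -2 + (1/4)*(-18) = -2 - 9/2 = -13/2 ≈ -6.5000)
U = 13/46 (U = -13/2/(-23) = -13/2*(-1/23) = 13/46 ≈ 0.28261)
((U - 5)/(T(-6) - 38))*((76 + 16) + J) = ((13/46 - 5)/(3*(-6) - 38))*((76 + 16) + 107) = (-217/(46*(-18 - 38)))*(92 + 107) = -217/46/(-56)*199 = -217/46*(-1/56)*199 = (31/368)*199 = 6169/368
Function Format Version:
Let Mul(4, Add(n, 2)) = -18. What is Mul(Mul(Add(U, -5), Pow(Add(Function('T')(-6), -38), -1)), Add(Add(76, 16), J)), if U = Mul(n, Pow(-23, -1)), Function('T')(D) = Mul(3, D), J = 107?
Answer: Rational(6169, 368) ≈ 16.764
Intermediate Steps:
n = Rational(-13, 2) (n = Add(-2, Mul(Rational(1, 4), -18)) = Add(-2, Rational(-9, 2)) = Rational(-13, 2) ≈ -6.5000)
U = Rational(13, 46) (U = Mul(Rational(-13, 2), Pow(-23, -1)) = Mul(Rational(-13, 2), Rational(-1, 23)) = Rational(13, 46) ≈ 0.28261)
Mul(Mul(Add(U, -5), Pow(Add(Function('T')(-6), -38), -1)), Add(Add(76, 16), J)) = Mul(Mul(Add(Rational(13, 46), -5), Pow(Add(Mul(3, -6), -38), -1)), Add(Add(76, 16), 107)) = Mul(Mul(Rational(-217, 46), Pow(Add(-18, -38), -1)), Add(92, 107)) = Mul(Mul(Rational(-217, 46), Pow(-56, -1)), 199) = Mul(Mul(Rational(-217, 46), Rational(-1, 56)), 199) = Mul(Rational(31, 368), 199) = Rational(6169, 368)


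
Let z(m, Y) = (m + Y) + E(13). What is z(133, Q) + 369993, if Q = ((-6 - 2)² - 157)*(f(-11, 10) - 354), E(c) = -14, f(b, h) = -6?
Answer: 403592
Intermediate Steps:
Q = 33480 (Q = ((-6 - 2)² - 157)*(-6 - 354) = ((-8)² - 157)*(-360) = (64 - 157)*(-360) = -93*(-360) = 33480)
z(m, Y) = -14 + Y + m (z(m, Y) = (m + Y) - 14 = (Y + m) - 14 = -14 + Y + m)
z(133, Q) + 369993 = (-14 + 33480 + 133) + 369993 = 33599 + 369993 = 403592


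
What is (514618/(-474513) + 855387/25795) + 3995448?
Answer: 3761917476281177/941543295 ≈ 3.9955e+6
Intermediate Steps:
(514618/(-474513) + 855387/25795) + 3995448 = (514618*(-1/474513) + 855387*(1/25795)) + 3995448 = (-39586/36501 + 855387/25795) + 3995448 = 30201360017/941543295 + 3995448 = 3761917476281177/941543295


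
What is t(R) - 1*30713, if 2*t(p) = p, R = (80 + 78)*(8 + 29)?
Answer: -27790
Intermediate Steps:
R = 5846 (R = 158*37 = 5846)
t(p) = p/2
t(R) - 1*30713 = (1/2)*5846 - 1*30713 = 2923 - 30713 = -27790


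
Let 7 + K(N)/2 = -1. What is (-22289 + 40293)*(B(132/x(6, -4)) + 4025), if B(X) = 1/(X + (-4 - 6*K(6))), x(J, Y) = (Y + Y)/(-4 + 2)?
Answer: 9058280504/125 ≈ 7.2466e+7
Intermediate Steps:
K(N) = -16 (K(N) = -14 + 2*(-1) = -14 - 2 = -16)
x(J, Y) = -Y (x(J, Y) = (2*Y)/(-2) = (2*Y)*(-1/2) = -Y)
B(X) = 1/(92 + X) (B(X) = 1/(X + (-4 - 6*(-16))) = 1/(X + (-4 + 96)) = 1/(X + 92) = 1/(92 + X))
(-22289 + 40293)*(B(132/x(6, -4)) + 4025) = (-22289 + 40293)*(1/(92 + 132/((-1*(-4)))) + 4025) = 18004*(1/(92 + 132/4) + 4025) = 18004*(1/(92 + 132*(1/4)) + 4025) = 18004*(1/(92 + 33) + 4025) = 18004*(1/125 + 4025) = 18004*(503126/125) = 9058280504/125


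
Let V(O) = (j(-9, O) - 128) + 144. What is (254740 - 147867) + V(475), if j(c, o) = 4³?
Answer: 106953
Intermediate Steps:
j(c, o) = 64
V(O) = 80 (V(O) = (64 - 128) + 144 = -64 + 144 = 80)
(254740 - 147867) + V(475) = (254740 - 147867) + 80 = 106873 + 80 = 106953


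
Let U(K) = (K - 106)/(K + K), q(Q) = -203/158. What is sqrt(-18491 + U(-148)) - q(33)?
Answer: 203/158 + 17*I*sqrt(350353)/74 ≈ 1.2848 + 135.98*I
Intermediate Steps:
q(Q) = -203/158 (q(Q) = -203*1/158 = -203/158)
U(K) = (-106 + K)/(2*K) (U(K) = (-106 + K)/((2*K)) = (-106 + K)*(1/(2*K)) = (-106 + K)/(2*K))
sqrt(-18491 + U(-148)) - q(33) = sqrt(-18491 + (1/2)*(-106 - 148)/(-148)) - 1*(-203/158) = sqrt(-18491 + (1/2)*(-1/148)*(-254)) + 203/158 = sqrt(-18491 + 127/148) + 203/158 = sqrt(-2736541/148) + 203/158 = 17*I*sqrt(350353)/74 + 203/158 = 203/158 + 17*I*sqrt(350353)/74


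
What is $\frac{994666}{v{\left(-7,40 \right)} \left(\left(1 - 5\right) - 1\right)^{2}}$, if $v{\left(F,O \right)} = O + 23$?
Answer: $\frac{994666}{1575} \approx 631.53$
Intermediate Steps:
$v{\left(F,O \right)} = 23 + O$
$\frac{994666}{v{\left(-7,40 \right)} \left(\left(1 - 5\right) - 1\right)^{2}} = \frac{994666}{\left(23 + 40\right) \left(\left(1 - 5\right) - 1\right)^{2}} = \frac{994666}{63 \left(\left(1 - 5\right) - 1\right)^{2}} = \frac{994666}{63 \left(-4 - 1\right)^{2}} = \frac{994666}{63 \left(-5\right)^{2}} = \frac{994666}{63 \cdot 25} = \frac{994666}{1575}$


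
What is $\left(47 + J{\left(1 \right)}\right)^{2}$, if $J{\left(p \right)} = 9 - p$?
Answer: $3025$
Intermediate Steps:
$\left(47 + J{\left(1 \right)}\right)^{2} = \left(47 + \left(9 - 1\right)\right)^{2} = \left(47 + 8\right)^{2} = 55^{2} = 3025$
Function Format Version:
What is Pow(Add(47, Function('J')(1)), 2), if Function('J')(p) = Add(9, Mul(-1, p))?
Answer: 3025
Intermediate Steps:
Pow(Add(47, Function('J')(1)), 2) = Pow(Add(47, Add(9, Mul(-1, 1))), 2) = Pow(Add(47, Add(9, -1)), 2) = Pow(Add(47, 8), 2) = Pow(55, 2) = 3025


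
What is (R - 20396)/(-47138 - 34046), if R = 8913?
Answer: 11483/81184 ≈ 0.14144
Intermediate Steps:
(R - 20396)/(-47138 - 34046) = (8913 - 20396)/(-47138 - 34046) = -11483/(-81184) = -11483*(-1/81184) = 11483/81184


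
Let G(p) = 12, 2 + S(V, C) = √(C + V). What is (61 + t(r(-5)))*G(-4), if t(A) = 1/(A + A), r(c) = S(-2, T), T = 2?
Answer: 729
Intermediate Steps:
S(V, C) = -2 + √(C + V)
r(c) = -2 (r(c) = -2 + √(2 - 2) = -2 + √0 = -2 + 0 = -2)
t(A) = 1/(2*A)
(61 + t(r(-5)))*G(-4) = (61 + (½)/(-2))*12 = (61 + (½)*(-½))*12 = (61 - ¼)*12 = (243/4)*12 = 729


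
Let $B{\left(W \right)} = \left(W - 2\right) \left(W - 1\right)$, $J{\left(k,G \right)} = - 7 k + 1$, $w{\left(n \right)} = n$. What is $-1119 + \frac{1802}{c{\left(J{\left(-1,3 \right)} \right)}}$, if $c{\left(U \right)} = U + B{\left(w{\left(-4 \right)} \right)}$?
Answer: $- \frac{20360}{19} \approx -1071.6$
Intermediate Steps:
$J{\left(k,G \right)} = 1 - 7 k$
$B{\left(W \right)} = \left(-1 + W\right) \left(-2 + W\right)$ ($B{\left(W \right)} = \left(-2 + W\right) \left(-1 + W\right) = \left(-1 + W\right) \left(-2 + W\right)$)
$c{\left(U \right)} = 30 + U$ ($c{\left(U \right)} = U + \left(2 + \left(-4\right)^{2} - -12\right) = U + \left(2 + 16 + 12\right) = U + 30 = 30 + U$)
$-1119 + \frac{1802}{c{\left(J{\left(-1,3 \right)} \right)}} = -1119 + \frac{1802}{30 + \left(1 - -7\right)} = -1119 + \frac{1802}{30 + \left(1 + 7\right)} = -1119 + \frac{1802}{30 + 8} = -1119 + \frac{1802}{38} = -1119 + 1802 \cdot \frac{1}{38} = -1119 + \frac{901}{19} = - \frac{20360}{19}$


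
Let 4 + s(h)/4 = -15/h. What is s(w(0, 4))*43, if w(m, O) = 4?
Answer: -1333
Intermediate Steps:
s(h) = -16 - 60/h (s(h) = -16 + 4*(-15/h) = -16 - 60/h)
s(w(0, 4))*43 = (-16 - 60/4)*43 = (-16 - 60*¼)*43 = (-16 - 15)*43 = -31*43 = -1333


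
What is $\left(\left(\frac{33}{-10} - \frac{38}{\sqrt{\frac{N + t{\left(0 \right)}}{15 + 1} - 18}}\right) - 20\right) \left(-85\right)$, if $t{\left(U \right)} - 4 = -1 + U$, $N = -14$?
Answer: $\frac{3961}{2} - \frac{12920 i \sqrt{299}}{299} \approx 1980.5 - 747.18 i$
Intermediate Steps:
$t{\left(U \right)} = 3 + U$ ($t{\left(U \right)} = 4 + \left(-1 + U\right) = 3 + U$)
$\left(\left(\frac{33}{-10} - \frac{38}{\sqrt{\frac{N + t{\left(0 \right)}}{15 + 1} - 18}}\right) - 20\right) \left(-85\right) = \left(\left(\frac{33}{-10} - \frac{38}{\sqrt{\frac{-14 + \left(3 + 0\right)}{15 + 1} - 18}}\right) - 20\right) \left(-85\right) = \left(\left(33 \left(- \frac{1}{10}\right) - \frac{38}{\sqrt{\frac{-14 + 3}{16} - 18}}\right) - 20\right) \left(-85\right) = \left(\left(- \frac{33}{10} - \frac{38}{\sqrt{\left(-11\right) \frac{1}{16} - 18}}\right) - 20\right) \left(-85\right) = \left(\left(- \frac{33}{10} - \frac{38}{\sqrt{- \frac{11}{16} - 18}}\right) - 20\right) \left(-85\right) = \left(\left(- \frac{33}{10} - \frac{38}{\sqrt{- \frac{299}{16}}}\right) - 20\right) \left(-85\right) = \left(\left(- \frac{33}{10} - \frac{38}{\frac{1}{4} i \sqrt{299}}\right) - 20\right) \left(-85\right) = \left(\left(- \frac{33}{10} - 38 \left(- \frac{4 i \sqrt{299}}{299}\right)\right) - 20\right) \left(-85\right) = \left(\left(- \frac{33}{10} + \frac{152 i \sqrt{299}}{299}\right) - 20\right) \left(-85\right) = \left(- \frac{233}{10} + \frac{152 i \sqrt{299}}{299}\right) \left(-85\right) = \frac{3961}{2} - \frac{12920 i \sqrt{299}}{299}$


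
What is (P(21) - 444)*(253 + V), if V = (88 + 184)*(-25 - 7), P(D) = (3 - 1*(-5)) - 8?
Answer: 3752244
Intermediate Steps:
P(D) = 0 (P(D) = (3 + 5) - 8 = 8 - 8 = 0)
V = -8704 (V = 272*(-32) = -8704)
(P(21) - 444)*(253 + V) = (0 - 444)*(253 - 8704) = -444*(-8451) = 3752244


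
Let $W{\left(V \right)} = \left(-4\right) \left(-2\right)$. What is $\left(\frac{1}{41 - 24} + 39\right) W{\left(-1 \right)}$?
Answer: $\frac{5312}{17} \approx 312.47$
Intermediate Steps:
$W{\left(V \right)} = 8$
$\left(\frac{1}{41 - 24} + 39\right) W{\left(-1 \right)} = \left(\frac{1}{41 - 24} + 39\right) 8 = \left(\frac{1}{17} + 39\right) 8 = \frac{664}{17} \cdot 8 = \frac{5312}{17}$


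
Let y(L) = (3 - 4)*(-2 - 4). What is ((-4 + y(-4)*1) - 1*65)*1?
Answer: -63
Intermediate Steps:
y(L) = 6 (y(L) = -1*(-6) = 6)
((-4 + y(-4)*1) - 1*65)*1 = ((-4 + 6*1) - 1*65)*1 = ((-4 + 6) - 65)*1 = (2 - 65)*1 = -63*1 = -63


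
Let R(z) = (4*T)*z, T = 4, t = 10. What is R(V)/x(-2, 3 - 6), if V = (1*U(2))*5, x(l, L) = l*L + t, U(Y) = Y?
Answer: 10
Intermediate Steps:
x(l, L) = 10 + L*l (x(l, L) = l*L + 10 = L*l + 10 = 10 + L*l)
V = 10 (V = (1*2)*5 = 2*5 = 10)
R(z) = 16*z (R(z) = (4*4)*z = 16*z)
R(V)/x(-2, 3 - 6) = (16*10)/(10 + (3 - 6)*(-2)) = 160/(10 - 3*(-2)) = 160/(10 + 6) = 160/16 = 160*(1/16) = 10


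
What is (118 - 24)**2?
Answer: 8836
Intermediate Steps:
(118 - 24)**2 = 94**2 = 8836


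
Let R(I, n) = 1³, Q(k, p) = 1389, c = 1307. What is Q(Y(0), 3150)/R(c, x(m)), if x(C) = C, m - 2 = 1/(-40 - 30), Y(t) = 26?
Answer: 1389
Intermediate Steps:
m = 139/70 (m = 2 + 1/(-40 - 30) = 2 + 1/(-70) = 2 - 1/70 = 139/70 ≈ 1.9857)
R(I, n) = 1
Q(Y(0), 3150)/R(c, x(m)) = 1389/1 = 1389*1 = 1389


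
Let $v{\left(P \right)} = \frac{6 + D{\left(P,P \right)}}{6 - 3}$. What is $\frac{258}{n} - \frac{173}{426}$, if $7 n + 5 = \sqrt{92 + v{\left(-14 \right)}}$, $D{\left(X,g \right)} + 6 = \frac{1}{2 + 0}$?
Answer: $\frac{23010961}{171678} + \frac{1806 \sqrt{3318}}{403} \approx 392.17$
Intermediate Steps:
$D{\left(X,g \right)} = - \frac{11}{2}$ ($D{\left(X,g \right)} = -6 + \frac{1}{2 + 0} = -6 + \frac{1}{2} = - \frac{11}{2}$)
$v{\left(P \right)} = \frac{1}{6}$ ($v{\left(P \right)} = \frac{6 - \frac{11}{2}}{6 - 3} = \frac{1}{2 \cdot 3} = \frac{1}{2} \cdot \frac{1}{3} = \frac{1}{6}$)
$n = - \frac{5}{7} + \frac{\sqrt{3318}}{42}$ ($n = - \frac{5}{7} + \frac{\sqrt{92 + \frac{1}{6}}}{7} = - \frac{5}{7} + \frac{\sqrt{\frac{553}{6}}}{7} = - \frac{5}{7} + \frac{\frac{1}{6} \sqrt{3318}}{7} = - \frac{5}{7} + \frac{\sqrt{3318}}{42} \approx 0.65719$)
$\frac{258}{n} - \frac{173}{426} = \frac{258}{- \frac{5}{7} + \frac{\sqrt{3318}}{42}} - \frac{173}{426} = - \frac{173}{426} + \frac{258}{- \frac{5}{7} + \frac{\sqrt{3318}}{42}}$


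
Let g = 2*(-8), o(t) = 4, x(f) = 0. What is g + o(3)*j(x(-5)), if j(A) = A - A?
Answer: -16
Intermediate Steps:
g = -16
j(A) = 0
g + o(3)*j(x(-5)) = -16 + 4*0 = -16 + 0 = -16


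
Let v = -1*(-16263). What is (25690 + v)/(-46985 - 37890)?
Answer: -41953/84875 ≈ -0.49429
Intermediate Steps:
v = 16263
(25690 + v)/(-46985 - 37890) = (25690 + 16263)/(-46985 - 37890) = 41953/(-84875) = 41953*(-1/84875) = -41953/84875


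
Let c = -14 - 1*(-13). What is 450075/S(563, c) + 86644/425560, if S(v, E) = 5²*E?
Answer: -1915317509/106390 ≈ -18003.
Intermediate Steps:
c = -1 (c = -14 + 13 = -1)
S(v, E) = 25*E
450075/S(563, c) + 86644/425560 = 450075/((25*(-1))) + 86644/425560 = 450075/(-25) + 86644*(1/425560) = 450075*(-1/25) + 21661/106390 = -18003 + 21661/106390 = -1915317509/106390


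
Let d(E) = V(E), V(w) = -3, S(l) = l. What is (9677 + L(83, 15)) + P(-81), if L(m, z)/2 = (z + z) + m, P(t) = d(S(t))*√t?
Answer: 9903 - 27*I ≈ 9903.0 - 27.0*I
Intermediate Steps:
d(E) = -3
P(t) = -3*√t
L(m, z) = 2*m + 4*z (L(m, z) = 2*((z + z) + m) = 2*(2*z + m) = 2*(m + 2*z) = 2*m + 4*z)
(9677 + L(83, 15)) + P(-81) = (9677 + (2*83 + 4*15)) - 27*I = (9677 + (166 + 60)) - 27*I = (9677 + 226) - 27*I = 9903 - 27*I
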